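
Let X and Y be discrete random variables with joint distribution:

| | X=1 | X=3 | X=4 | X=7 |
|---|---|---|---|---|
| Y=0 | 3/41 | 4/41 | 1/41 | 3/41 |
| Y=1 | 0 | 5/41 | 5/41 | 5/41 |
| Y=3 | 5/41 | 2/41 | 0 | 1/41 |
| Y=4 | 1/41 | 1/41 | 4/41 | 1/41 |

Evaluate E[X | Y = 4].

27/7

P(Y = 4) = 7/41.
Σ X·P over the event = 1·(1/41) + 3·(1/41) + 4·(4/41) + 7·(1/41) = 27/41.
E[X | Y = 4] = (27/41) / (7/41) = 27/7.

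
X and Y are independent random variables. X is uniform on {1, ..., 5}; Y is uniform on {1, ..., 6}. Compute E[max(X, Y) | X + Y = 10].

Outcomes with X + Y = 10: (4,6), (5,5), each with probability 1/30.
E[max(X, Y) | X + Y = 10] = (6 + 5) / 2 = 11/2.

11/2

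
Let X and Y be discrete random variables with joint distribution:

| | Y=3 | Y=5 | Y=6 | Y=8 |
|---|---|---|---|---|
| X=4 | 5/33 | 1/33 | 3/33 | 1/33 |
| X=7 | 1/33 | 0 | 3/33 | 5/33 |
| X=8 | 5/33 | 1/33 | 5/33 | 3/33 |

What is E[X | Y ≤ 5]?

P(Y ≤ 5) = 13/33.
Σ X·P over the event = 4·(5/33) + 4·(1/33) + 7·(1/33) + 8·(5/33) + 8·(1/33) = 79/33.
E[X | Y ≤ 5] = (79/33) / (13/33) = 79/13.

79/13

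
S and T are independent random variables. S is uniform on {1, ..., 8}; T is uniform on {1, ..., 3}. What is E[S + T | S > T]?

P(S > T) = 3/4.
Summing (S+T)·P(x,y) over outcomes with S > T gives 11/2.
E[S + T | S > T] = (11/2) / (3/4) = 22/3.

22/3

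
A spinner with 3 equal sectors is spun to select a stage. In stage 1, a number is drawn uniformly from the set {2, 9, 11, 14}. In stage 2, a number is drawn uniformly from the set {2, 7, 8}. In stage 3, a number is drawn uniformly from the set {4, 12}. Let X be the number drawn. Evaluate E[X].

68/9

E[X | stage 1] = (2+9+11+14)/4 = 9.
E[X | stage 2] = (2+7+8)/3 = 17/3.
E[X | stage 3] = (4+12)/2 = 8.
E[X] = (1/3)·(9) + (1/3)·(17/3) + (1/3)·(8) = 68/9.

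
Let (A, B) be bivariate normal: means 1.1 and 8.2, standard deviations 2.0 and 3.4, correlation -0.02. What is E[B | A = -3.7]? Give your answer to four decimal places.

For a bivariate normal, E[B | A=x] = μ_B + ρ·(σ_B/σ_A)·(x − μ_A).
E[B | A=-3.7] = 8.2 + (-0.02)·(3.4/2.0)·(-3.7 − (1.1)) = 8.2 + (-0.034)·(-4.8) = 8.3632.

8.3632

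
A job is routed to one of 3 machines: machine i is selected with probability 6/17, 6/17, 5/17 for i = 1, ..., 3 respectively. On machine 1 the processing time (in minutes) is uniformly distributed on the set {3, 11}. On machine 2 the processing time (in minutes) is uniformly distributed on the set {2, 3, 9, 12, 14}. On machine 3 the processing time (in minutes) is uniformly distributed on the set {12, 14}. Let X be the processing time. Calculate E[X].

E[X | machine 1] = (3+11)/2 = 7.
E[X | machine 2] = (2+3+9+12+14)/5 = 8.
E[X | machine 3] = (12+14)/2 = 13.
By the law of total expectation,
E[X] = (6/17)·(7) + (6/17)·(8) + (5/17)·(13) = 155/17.

155/17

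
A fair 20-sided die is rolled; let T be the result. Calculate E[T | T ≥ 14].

Given T ≥ 14, T is equally likely to be any of {14, 15, 16, 17, 18, 19, 20}.
E[T | T ≥ 14] = (14 + 15 + 16 + 17 + 18 + 19 + 20) / 7 = 17.

17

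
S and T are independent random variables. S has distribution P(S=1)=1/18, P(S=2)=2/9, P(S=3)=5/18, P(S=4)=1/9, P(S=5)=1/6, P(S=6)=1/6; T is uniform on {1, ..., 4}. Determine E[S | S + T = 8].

41/8

P(S + T = 8) = 1/9.
Summing S·P(x,y) over outcomes with S + T = 8 gives 41/72.
E[S | S + T = 8] = (41/72) / (1/9) = 41/8.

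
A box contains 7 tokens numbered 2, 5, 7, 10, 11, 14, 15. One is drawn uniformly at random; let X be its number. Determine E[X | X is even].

26/3

P(X is even) = 3/7.
Σ over the event: 2·1/7 + 10·1/7 + 14·1/7 = 26/7.
E[X | X is even] = (26/7) / (3/7) = 26/3.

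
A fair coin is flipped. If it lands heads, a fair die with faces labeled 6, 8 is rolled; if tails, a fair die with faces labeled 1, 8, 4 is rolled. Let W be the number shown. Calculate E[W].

17/3

E[W | heads] = (6+8)/2 = 7.
E[W | tails] = (1+8+4)/3 = 13/3.
E[W] = (1/2)·(7) + (1/2)·(13/3) = 17/3.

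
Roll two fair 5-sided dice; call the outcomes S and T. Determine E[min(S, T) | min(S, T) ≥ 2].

23/8

P(min(S, T) ≥ 2) = 16/25.
Summing min(S,T)·P(x,y) over outcomes with min(S, T) ≥ 2 gives 46/25.
E[min(S, T) | min(S, T) ≥ 2] = (46/25) / (16/25) = 23/8.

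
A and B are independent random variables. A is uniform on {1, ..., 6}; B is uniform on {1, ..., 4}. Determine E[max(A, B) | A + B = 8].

5

Outcomes with A + B = 8: (4,4), (5,3), (6,2), each with probability 1/24.
E[max(A, B) | A + B = 8] = (4 + 5 + 6) / 3 = 5.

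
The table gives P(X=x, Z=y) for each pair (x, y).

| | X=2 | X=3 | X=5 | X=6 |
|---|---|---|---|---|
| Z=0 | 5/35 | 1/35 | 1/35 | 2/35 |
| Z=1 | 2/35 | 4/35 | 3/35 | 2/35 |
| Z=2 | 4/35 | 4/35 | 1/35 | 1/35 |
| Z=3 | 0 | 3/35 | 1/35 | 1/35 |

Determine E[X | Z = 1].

P(Z = 1) = 11/35.
Σ X·P over the event = 2·(2/35) + 3·(4/35) + 5·(3/35) + 6·(2/35) = 43/35.
E[X | Z = 1] = (43/35) / (11/35) = 43/11.

43/11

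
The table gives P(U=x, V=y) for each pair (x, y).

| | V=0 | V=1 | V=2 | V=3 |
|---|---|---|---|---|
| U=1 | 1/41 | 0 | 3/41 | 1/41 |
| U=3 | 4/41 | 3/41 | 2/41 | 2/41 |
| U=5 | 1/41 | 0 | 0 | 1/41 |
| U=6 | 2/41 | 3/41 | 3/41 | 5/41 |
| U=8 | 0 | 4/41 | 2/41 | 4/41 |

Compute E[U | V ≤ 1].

P(V ≤ 1) = 18/41.
Σ U·P over the event = 1·(1/41) + 3·(4/41) + 3·(3/41) + 5·(1/41) + 6·(2/41) + 6·(3/41) + 8·(4/41) = 89/41.
E[U | V ≤ 1] = (89/41) / (18/41) = 89/18.

89/18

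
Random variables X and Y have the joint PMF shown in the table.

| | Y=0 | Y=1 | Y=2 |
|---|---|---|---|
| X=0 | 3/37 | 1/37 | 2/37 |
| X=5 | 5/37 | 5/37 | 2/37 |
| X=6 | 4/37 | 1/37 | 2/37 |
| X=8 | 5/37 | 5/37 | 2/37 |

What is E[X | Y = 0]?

89/17

P(Y = 0) = 17/37.
Summing X·P(X=x,Y=y) over the conditioning event gives 89/37.
E[X | Y = 0] = (89/37) / (17/37) = 89/17.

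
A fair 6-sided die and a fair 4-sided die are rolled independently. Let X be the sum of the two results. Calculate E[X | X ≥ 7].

P(X ≥ 7) = 5/12.
Σ over the event: 7·1/6 + 8·1/8 + 9·1/12 + 10·1/24 = 10/3.
E[X | X ≥ 7] = (10/3) / (5/12) = 8.

8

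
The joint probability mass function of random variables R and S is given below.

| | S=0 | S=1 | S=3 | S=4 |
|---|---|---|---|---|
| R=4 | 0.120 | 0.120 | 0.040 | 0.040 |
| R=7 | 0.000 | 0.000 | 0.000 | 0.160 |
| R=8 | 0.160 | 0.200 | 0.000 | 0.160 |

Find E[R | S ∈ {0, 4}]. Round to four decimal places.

P(S ∈ {0, 4}) = 0.640.
Summing R·P(R=x,S=y) over the conditioning event gives 4.320.
E[R | S ∈ {0, 4}] = (4.320) / (0.640) = 6.7500.

6.7500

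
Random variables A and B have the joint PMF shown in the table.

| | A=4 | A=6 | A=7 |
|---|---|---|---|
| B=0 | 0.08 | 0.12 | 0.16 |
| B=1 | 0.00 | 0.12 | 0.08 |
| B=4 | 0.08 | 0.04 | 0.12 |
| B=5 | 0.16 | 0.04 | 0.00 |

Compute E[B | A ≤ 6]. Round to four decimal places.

P(A ≤ 6) = 0.64.
Σ B·P over the event = 0·(0.08) + 4·(0.08) + 5·(0.16) + 0·(0.12) + 1·(0.12) + 4·(0.04) + 5·(0.04) = 1.60.
E[B | A ≤ 6] = (1.60) / (0.64) = 2.5000.

2.5000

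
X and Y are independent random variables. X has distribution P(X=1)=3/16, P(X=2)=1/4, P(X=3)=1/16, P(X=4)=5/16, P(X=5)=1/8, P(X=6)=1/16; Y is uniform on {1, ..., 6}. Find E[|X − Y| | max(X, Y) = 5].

P(max(X, Y) = 5) = 23/96.
Summing |X−Y|·P(x,y) over outcomes with max(X, Y) = 5 gives 17/32.
E[|X − Y| | max(X, Y) = 5] = (17/32) / (23/96) = 51/23.

51/23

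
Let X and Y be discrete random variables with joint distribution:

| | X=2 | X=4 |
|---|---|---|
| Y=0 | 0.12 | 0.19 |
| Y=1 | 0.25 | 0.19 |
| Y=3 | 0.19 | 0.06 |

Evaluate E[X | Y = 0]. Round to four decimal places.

P(Y = 0) = 0.31.
Σ X·P over the event = 2·(0.12) + 4·(0.19) = 1.00.
E[X | Y = 0] = (1.00) / (0.31) = 3.2258.

3.2258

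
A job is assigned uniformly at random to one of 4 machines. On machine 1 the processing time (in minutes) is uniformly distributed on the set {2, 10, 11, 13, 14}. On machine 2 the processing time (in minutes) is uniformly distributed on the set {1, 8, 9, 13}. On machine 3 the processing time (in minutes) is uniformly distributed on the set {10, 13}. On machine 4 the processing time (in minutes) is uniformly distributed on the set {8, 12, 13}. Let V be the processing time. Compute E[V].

161/16

E[V | machine 1] = (2+10+11+13+14)/5 = 10.
E[V | machine 2] = (1+8+9+13)/4 = 31/4.
E[V | machine 3] = (10+13)/2 = 23/2.
E[V | machine 4] = (8+12+13)/3 = 11.
By the law of total expectation,
E[V] = (1/4)·(10) + (1/4)·(31/4) + (1/4)·(23/2) + (1/4)·(11) = 161/16.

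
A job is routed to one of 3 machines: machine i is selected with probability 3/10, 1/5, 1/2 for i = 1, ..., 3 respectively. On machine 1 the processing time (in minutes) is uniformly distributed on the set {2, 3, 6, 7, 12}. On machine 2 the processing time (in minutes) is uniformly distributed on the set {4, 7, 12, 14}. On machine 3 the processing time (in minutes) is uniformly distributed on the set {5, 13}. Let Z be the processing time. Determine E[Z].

E[Z | machine 1] = (2+3+6+7+12)/5 = 6.
E[Z | machine 2] = (4+7+12+14)/4 = 37/4.
E[Z | machine 3] = (5+13)/2 = 9.
By the law of total expectation,
E[Z] = (3/10)·(6) + (1/5)·(37/4) + (1/2)·(9) = 163/20.

163/20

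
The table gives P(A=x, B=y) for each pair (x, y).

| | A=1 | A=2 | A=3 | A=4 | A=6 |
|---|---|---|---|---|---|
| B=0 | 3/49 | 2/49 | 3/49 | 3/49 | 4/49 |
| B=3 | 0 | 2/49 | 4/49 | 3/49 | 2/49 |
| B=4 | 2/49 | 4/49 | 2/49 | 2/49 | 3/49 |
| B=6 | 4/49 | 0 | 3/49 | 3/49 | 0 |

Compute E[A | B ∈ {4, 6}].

67/23

P(B ∈ {4, 6}) = 23/49.
Σ A·P over the event = 1·(2/49) + 1·(4/49) + 2·(4/49) + 3·(2/49) + 3·(3/49) + 4·(2/49) + 4·(3/49) + 6·(3/49) = 67/49.
E[A | B ∈ {4, 6}] = (67/49) / (23/49) = 67/23.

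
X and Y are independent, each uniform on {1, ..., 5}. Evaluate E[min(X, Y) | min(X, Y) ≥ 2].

23/8

P(min(X, Y) ≥ 2) = 16/25.
Summing min(X,Y)·P(x,y) over outcomes with min(X, Y) ≥ 2 gives 46/25.
E[min(X, Y) | min(X, Y) ≥ 2] = (46/25) / (16/25) = 23/8.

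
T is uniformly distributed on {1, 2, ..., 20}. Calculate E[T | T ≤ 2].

3/2

Given T ≤ 2, T is equally likely to be any of {1, 2}.
E[T | T ≤ 2] = (1 + 2) / 2 = 3/2.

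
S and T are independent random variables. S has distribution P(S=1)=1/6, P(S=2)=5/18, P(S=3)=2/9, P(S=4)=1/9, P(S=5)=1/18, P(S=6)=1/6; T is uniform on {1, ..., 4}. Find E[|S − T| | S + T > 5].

72/35

P(S + T > 5) = 35/72.
Summing |S−T|·P(x,y) over outcomes with S + T > 5 gives 1.
E[|S − T| | S + T > 5] = (1) / (35/72) = 72/35.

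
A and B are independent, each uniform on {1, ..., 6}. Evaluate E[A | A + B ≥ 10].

16/3

Outcomes with A + B ≥ 10: (4,6), (5,5), (5,6), (6,4), (6,5), (6,6), each with probability 1/36.
E[A | A + B ≥ 10] = (4 + 5 + 5 + 6 + 6 + 6) / 6 = 16/3.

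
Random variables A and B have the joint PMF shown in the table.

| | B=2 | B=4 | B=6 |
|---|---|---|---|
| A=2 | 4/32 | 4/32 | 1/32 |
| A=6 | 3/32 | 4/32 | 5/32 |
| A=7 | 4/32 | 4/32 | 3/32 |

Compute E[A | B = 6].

P(B = 6) = 9/32.
Summing A·P(A=x,B=y) over the conditioning event gives 53/32.
E[A | B = 6] = (53/32) / (9/32) = 53/9.

53/9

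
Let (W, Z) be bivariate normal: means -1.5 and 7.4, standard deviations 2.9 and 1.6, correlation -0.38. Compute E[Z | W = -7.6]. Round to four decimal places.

The regression of Z on W has slope ρ·σ_Z/σ_W and passes through (μ_W, μ_Z).
E[Z | W=-7.6] = 7.4 + (-0.38)·(1.6/2.9)·(-7.6 − (-1.5)) = 7.4 + (-0.20966)·(-6.1) = 8.6789.

8.6789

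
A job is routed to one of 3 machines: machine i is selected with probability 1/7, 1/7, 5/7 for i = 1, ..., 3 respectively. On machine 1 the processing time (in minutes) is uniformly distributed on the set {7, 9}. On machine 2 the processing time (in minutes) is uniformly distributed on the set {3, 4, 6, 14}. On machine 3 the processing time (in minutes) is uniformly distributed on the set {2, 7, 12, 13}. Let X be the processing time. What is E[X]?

E[X | machine 1] = (7+9)/2 = 8.
E[X | machine 2] = (3+4+6+14)/4 = 27/4.
E[X | machine 3] = (2+7+12+13)/4 = 17/2.
E[X] = (1/7)·(8) + (1/7)·(27/4) + (5/7)·(17/2) = 229/28.

229/28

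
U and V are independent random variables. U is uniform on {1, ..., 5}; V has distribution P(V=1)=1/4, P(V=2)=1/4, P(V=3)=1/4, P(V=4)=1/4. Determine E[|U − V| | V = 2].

P(V = 2) = 1/4.
Summing |U−V|·P(x,y) over outcomes with V = 2 gives 7/20.
E[|U − V| | V = 2] = (7/20) / (1/4) = 7/5.

7/5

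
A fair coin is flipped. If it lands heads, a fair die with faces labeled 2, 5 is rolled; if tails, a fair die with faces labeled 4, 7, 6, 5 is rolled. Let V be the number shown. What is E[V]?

E[V | heads] = (2+5)/2 = 7/2.
E[V | tails] = (4+7+6+5)/4 = 11/2.
By the law of total expectation,
E[V] = (1/2)·(7/2) + (1/2)·(11/2) = 9/2.

9/2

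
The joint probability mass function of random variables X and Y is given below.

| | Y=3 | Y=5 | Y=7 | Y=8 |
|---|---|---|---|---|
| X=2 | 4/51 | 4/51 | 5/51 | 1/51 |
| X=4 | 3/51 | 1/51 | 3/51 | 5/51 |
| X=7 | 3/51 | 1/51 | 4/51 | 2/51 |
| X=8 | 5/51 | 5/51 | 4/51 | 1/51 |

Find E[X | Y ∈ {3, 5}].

70/13

P(Y ∈ {3, 5}) = 26/51.
Σ X·P over the event = 2·(4/51) + 2·(4/51) + 4·(3/51) + 4·(1/51) + 7·(3/51) + 7·(1/51) + 8·(5/51) + 8·(5/51) = 140/51.
E[X | Y ∈ {3, 5}] = (140/51) / (26/51) = 70/13.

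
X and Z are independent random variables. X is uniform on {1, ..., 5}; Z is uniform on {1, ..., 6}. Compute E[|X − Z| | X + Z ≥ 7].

29/15

P(X + Z ≥ 7) = 1/2.
Summing |X−Z|·P(x,y) over outcomes with X + Z ≥ 7 gives 29/30.
E[|X − Z| | X + Z ≥ 7] = (29/30) / (1/2) = 29/15.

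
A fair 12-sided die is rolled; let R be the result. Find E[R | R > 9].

Given R > 9, R is equally likely to be any of {10, 11, 12}.
E[R | R > 9] = (10 + 11 + 12) / 3 = 11.

11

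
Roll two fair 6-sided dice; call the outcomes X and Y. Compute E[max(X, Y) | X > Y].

14/3

P(X > Y) = 5/12.
Summing max(X,Y)·P(x,y) over outcomes with X > Y gives 35/18.
E[max(X, Y) | X > Y] = (35/18) / (5/12) = 14/3.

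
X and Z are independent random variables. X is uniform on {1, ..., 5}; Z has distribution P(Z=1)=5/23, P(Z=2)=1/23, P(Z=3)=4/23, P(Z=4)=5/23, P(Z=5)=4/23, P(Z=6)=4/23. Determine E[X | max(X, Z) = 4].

P(max(X, Z) = 4) = 6/23.
Summing X·P(x,y) over outcomes with max(X, Z) = 4 gives 18/23.
E[X | max(X, Z) = 4] = (18/23) / (6/23) = 3.

3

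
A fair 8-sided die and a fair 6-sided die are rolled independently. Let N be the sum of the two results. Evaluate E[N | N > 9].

P(N > 9) = 5/16.
Σ over the event: 10·5/48 + 11·1/12 + 12·1/16 + 13·1/24 + 14·1/48 = 85/24.
E[N | N > 9] = (85/24) / (5/16) = 34/3.

34/3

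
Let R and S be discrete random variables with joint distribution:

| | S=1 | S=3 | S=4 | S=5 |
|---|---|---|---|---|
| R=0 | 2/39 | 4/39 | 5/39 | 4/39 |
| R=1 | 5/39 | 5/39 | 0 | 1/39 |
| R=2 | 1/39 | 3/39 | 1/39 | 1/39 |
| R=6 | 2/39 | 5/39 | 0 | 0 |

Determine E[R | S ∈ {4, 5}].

P(S ∈ {4, 5}) = 4/13.
Σ R·P over the event = 0·(5/39) + 0·(4/39) + 1·(1/39) + 2·(1/39) + 2·(1/39) = 5/39.
E[R | S ∈ {4, 5}] = (5/39) / (4/13) = 5/12.

5/12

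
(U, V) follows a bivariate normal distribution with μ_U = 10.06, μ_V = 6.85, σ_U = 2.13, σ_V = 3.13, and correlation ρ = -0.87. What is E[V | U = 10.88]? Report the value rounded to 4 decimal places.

For a bivariate normal, E[V | U=x] = μ_V + ρ·(σ_V/σ_U)·(x − μ_U).
E[V | U=10.88] = 6.85 + (-0.87)·(3.13/2.13)·(10.88 − (10.06)) = 6.85 + (-1.27845)·(0.82) = 5.8017.

5.8017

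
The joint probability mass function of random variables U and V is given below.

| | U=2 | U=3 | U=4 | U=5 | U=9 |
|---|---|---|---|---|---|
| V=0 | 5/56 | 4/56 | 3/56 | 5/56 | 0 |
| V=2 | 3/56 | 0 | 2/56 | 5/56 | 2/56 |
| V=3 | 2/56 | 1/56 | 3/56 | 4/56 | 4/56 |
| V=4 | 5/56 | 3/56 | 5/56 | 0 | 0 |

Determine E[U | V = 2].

P(V = 2) = 3/14.
Σ U·P over the event = 2·(3/56) + 4·(2/56) + 5·(5/56) + 9·(2/56) = 57/56.
E[U | V = 2] = (57/56) / (3/14) = 19/4.

19/4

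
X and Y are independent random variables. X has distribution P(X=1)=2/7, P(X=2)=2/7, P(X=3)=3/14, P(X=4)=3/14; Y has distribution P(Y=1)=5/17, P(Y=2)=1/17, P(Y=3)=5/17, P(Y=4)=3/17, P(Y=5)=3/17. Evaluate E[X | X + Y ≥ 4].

497/194

P(X + Y ≥ 4) = 97/119.
Summing X·P(x,y) over outcomes with X + Y ≥ 4 gives 71/34.
E[X | X + Y ≥ 4] = (71/34) / (97/119) = 497/194.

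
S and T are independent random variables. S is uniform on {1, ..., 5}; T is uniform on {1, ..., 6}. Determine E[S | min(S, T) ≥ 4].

9/2

Outcomes with min(S, T) ≥ 4: (4,4), (4,5), (4,6), (5,4), (5,5), (5,6), each with probability 1/30.
E[S | min(S, T) ≥ 4] = (4 + 4 + 4 + 5 + 5 + 5) / 6 = 9/2.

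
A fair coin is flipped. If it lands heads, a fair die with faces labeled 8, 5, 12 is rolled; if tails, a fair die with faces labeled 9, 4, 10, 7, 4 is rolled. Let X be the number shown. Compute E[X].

E[X | heads] = (8+5+12)/3 = 25/3.
E[X | tails] = (9+4+10+7+4)/5 = 34/5.
By the law of total expectation,
E[X] = (1/2)·(25/3) + (1/2)·(34/5) = 227/30.

227/30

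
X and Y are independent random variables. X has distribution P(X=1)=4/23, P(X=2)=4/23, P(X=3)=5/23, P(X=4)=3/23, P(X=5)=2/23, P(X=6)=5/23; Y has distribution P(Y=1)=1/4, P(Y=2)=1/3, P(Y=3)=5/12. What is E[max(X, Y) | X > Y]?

753/167

P(X > Y) = 167/276.
Summing max(X,Y)·P(x,y) over outcomes with X > Y gives 251/92.
E[max(X, Y) | X > Y] = (251/92) / (167/276) = 753/167.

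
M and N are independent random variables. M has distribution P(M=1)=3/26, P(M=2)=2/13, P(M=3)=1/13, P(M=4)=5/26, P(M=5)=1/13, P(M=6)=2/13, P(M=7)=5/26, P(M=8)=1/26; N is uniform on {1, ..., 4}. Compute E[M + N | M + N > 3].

P(M + N > 3) = 47/52.
Summing (M+N)·P(x,y) over outcomes with M + N > 3 gives 53/8.
E[M + N | M + N > 3] = (53/8) / (47/52) = 689/94.

689/94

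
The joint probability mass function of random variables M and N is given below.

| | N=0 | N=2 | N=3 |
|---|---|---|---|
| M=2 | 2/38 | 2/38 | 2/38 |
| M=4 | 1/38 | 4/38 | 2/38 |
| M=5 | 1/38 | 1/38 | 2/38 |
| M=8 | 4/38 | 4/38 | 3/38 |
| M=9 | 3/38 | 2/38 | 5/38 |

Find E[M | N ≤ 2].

P(N ≤ 2) = 12/19.
Summing M·P(M=x,N=y) over the conditioning event gives 147/38.
E[M | N ≤ 2] = (147/38) / (12/19) = 49/8.

49/8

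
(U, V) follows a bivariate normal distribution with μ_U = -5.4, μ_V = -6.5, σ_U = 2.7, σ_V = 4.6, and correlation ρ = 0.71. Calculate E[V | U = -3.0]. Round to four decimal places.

-3.5969

For a bivariate normal, E[V | U=x] = μ_V + ρ·(σ_V/σ_U)·(x − μ_U).
E[V | U=-3.0] = -6.5 + (0.71)·(4.6/2.7)·(-3.0 − (-5.4)) = -6.5 + (1.20963)·(2.4) = -3.5969.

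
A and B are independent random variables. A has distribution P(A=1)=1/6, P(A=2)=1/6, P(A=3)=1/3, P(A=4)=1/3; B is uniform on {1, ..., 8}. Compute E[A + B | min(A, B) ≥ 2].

41/5

P(min(A, B) ≥ 2) = 35/48.
Summing (A+B)·P(x,y) over outcomes with min(A, B) ≥ 2 gives 287/48.
E[A + B | min(A, B) ≥ 2] = (287/48) / (35/48) = 41/5.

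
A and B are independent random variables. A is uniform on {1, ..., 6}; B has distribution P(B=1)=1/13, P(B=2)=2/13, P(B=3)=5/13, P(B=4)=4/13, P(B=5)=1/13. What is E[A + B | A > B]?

284/37

P(A > B) = 37/78.
Summing (A+B)·P(x,y) over outcomes with A > B gives 142/39.
E[A + B | A > B] = (142/39) / (37/78) = 284/37.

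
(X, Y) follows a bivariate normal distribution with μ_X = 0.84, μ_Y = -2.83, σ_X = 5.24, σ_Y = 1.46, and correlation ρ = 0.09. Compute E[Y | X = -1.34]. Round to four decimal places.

-2.8847

E[Y | X=x] = μ_Y + ρ(σ_Y/σ_X)(x − μ_X) for jointly normal variables.
E[Y | X=-1.34] = -2.83 + (0.09)·(1.46/5.24)·(-1.34 − (0.84)) = -2.83 + (0.025076)·(-2.18) = -2.8847.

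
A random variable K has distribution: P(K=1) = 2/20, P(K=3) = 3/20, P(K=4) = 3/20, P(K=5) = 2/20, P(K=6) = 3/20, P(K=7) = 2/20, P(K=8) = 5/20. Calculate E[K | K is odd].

P(K is odd) = 9/20.
Σ over the event: 1·1/10 + 3·3/20 + 5·1/10 + 7·1/10 = 7/4.
E[K | K is odd] = (7/4) / (9/20) = 35/9.

35/9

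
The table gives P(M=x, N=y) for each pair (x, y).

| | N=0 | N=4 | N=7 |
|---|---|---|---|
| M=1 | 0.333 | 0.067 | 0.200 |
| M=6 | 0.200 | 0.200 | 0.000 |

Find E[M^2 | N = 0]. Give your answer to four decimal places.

P(N = 0) = 0.533.
Summing M^2·P(M=x,N=y) over the conditioning event gives 7.533.
E[M^2 | N = 0] = (7.533) / (0.533) = 14.1332.

14.1332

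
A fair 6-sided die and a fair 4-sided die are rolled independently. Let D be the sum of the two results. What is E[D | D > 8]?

P(D > 8) = 1/8.
Σ over the event: 9·1/12 + 10·1/24 = 7/6.
E[D | D > 8] = (7/6) / (1/8) = 28/3.

28/3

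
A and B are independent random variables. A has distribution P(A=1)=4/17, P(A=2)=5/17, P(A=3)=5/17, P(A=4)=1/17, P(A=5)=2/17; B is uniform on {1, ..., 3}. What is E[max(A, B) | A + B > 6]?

P(A + B > 6) = 5/51.
Summing max(A,B)·P(x,y) over outcomes with A + B > 6 gives 8/17.
E[max(A, B) | A + B > 6] = (8/17) / (5/51) = 24/5.

24/5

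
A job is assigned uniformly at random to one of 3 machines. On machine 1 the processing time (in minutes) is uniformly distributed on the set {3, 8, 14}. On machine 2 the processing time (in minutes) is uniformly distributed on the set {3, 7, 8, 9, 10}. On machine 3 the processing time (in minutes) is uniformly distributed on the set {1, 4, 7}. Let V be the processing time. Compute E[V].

E[V | machine 1] = (3+8+14)/3 = 25/3.
E[V | machine 2] = (3+7+8+9+10)/5 = 37/5.
E[V | machine 3] = (1+4+7)/3 = 4.
By the law of total expectation,
E[V] = (1/3)·(25/3) + (1/3)·(37/5) + (1/3)·(4) = 296/45.

296/45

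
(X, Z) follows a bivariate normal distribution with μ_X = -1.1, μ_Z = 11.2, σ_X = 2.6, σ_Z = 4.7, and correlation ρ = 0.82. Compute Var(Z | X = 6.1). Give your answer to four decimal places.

The conditional variance in a bivariate normal is σ_Z²(1 − ρ²), independent of x.
Var(Z | X=6.1) = (4.7)²·(1 − (0.82)²) = 22.09·0.3276 = 7.2367.

7.2367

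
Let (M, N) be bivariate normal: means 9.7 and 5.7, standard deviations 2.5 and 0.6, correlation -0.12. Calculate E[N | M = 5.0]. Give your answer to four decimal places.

For a bivariate normal, E[N | M=x] = μ_N + ρ·(σ_N/σ_M)·(x − μ_M).
E[N | M=5.0] = 5.7 + (-0.12)·(0.6/2.5)·(5.0 − (9.7)) = 5.7 + (-0.0288)·(-4.7) = 5.8354.

5.8354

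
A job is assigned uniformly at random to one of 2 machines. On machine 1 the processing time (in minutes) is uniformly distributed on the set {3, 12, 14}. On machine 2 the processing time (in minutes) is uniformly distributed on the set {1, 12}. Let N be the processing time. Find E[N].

E[N | machine 1] = (3+12+14)/3 = 29/3.
E[N | machine 2] = (1+12)/2 = 13/2.
By the law of total expectation,
E[N] = (1/2)·(29/3) + (1/2)·(13/2) = 97/12.

97/12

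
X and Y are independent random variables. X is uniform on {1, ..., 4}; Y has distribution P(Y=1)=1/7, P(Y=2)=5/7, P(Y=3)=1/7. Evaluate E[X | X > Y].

24/7

P(X > Y) = 1/2.
Summing X·P(x,y) over outcomes with X > Y gives 12/7.
E[X | X > Y] = (12/7) / (1/2) = 24/7.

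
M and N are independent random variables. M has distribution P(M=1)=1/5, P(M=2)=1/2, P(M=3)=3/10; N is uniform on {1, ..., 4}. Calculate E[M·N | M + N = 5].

28/5

P(M + N = 5) = 1/4.
Summing MN·P(x,y) over outcomes with M + N = 5 gives 7/5.
E[M·N | M + N = 5] = (7/5) / (1/4) = 28/5.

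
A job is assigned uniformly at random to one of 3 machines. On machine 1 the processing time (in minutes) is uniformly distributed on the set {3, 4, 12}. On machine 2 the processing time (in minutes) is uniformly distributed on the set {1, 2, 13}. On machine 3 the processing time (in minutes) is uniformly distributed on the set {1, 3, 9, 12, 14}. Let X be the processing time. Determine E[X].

292/45

E[X | machine 1] = (3+4+12)/3 = 19/3.
E[X | machine 2] = (1+2+13)/3 = 16/3.
E[X | machine 3] = (1+3+9+12+14)/5 = 39/5.
E[X] = (1/3)·(19/3) + (1/3)·(16/3) + (1/3)·(39/5) = 292/45.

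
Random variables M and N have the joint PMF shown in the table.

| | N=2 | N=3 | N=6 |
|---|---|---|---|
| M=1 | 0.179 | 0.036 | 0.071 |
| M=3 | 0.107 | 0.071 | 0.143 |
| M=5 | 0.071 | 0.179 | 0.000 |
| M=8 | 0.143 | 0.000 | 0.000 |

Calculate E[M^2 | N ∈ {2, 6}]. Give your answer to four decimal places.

P(N ∈ {2, 6}) = 0.714.
Σ M^2·P over the event = 1·(0.179) + 1·(0.071) + 9·(0.107) + 9·(0.143) + 25·(0.071) + 64·(0.143) = 13.427.
E[M^2 | N ∈ {2, 6}] = (13.427) / (0.714) = 18.8053.

18.8053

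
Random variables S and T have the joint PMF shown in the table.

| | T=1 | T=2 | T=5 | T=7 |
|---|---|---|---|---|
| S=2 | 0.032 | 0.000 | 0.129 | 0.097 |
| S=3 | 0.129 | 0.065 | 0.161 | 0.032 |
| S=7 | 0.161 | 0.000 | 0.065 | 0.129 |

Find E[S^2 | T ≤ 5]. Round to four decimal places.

P(T ≤ 5) = 0.742.
Summing S^2·P(S=x,T=y) over the conditioning event gives 14.913.
E[S^2 | T ≤ 5] = (14.913) / (0.742) = 20.0984.

20.0984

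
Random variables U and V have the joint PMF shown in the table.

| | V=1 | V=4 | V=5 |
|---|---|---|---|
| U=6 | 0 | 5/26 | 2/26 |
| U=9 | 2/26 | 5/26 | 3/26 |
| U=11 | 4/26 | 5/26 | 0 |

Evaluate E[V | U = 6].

P(U = 6) = 7/26.
Σ V·P over the event = 4·(5/26) + 5·(2/26) = 15/13.
E[V | U = 6] = (15/13) / (7/26) = 30/7.

30/7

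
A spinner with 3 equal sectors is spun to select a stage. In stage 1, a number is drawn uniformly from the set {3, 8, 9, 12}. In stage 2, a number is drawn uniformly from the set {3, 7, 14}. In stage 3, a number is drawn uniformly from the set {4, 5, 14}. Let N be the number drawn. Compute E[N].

E[N | stage 1] = (3+8+9+12)/4 = 8.
E[N | stage 2] = (3+7+14)/3 = 8.
E[N | stage 3] = (4+5+14)/3 = 23/3.
E[N] = (1/3)·(8) + (1/3)·(8) + (1/3)·(23/3) = 71/9.

71/9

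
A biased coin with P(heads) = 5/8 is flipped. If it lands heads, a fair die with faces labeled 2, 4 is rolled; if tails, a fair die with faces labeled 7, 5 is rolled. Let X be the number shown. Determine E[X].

33/8

E[X | heads] = (2+4)/2 = 3.
E[X | tails] = (7+5)/2 = 6.
E[X] = (5/8)·(3) + (3/8)·(6) = 33/8.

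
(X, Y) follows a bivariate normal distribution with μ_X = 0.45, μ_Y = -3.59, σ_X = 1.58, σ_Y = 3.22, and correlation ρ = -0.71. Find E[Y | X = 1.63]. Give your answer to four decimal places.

-5.2974

For a bivariate normal, E[Y | X=x] = μ_Y + ρ·(σ_Y/σ_X)·(x − μ_X).
E[Y | X=1.63] = -3.59 + (-0.71)·(3.22/1.58)·(1.63 − (0.45)) = -3.59 + (-1.44696)·(1.18) = -5.2974.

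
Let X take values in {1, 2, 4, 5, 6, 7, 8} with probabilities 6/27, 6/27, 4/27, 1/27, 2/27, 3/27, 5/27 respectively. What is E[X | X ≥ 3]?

P(X ≥ 3) = 5/9.
Σ over the event: 4·4/27 + 5·1/27 + 6·2/27 + 7·1/9 + 8·5/27 = 94/27.
E[X | X ≥ 3] = (94/27) / (5/9) = 94/15.

94/15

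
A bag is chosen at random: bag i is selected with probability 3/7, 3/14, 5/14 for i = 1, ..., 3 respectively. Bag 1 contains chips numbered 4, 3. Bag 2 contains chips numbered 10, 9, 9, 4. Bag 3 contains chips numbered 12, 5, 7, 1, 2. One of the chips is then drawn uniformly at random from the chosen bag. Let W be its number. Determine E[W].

E[W | bag 1] = (4+3)/2 = 7/2.
E[W | bag 2] = (10+9+9+4)/4 = 8.
E[W | bag 3] = (12+5+7+1+2)/5 = 27/5.
By the law of total expectation,
E[W] = (3/7)·(7/2) + (3/14)·(8) + (5/14)·(27/5) = 36/7.

36/7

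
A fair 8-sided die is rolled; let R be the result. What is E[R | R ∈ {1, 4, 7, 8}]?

P(R ∈ {1, 4, 7, 8}) = 1/2.
Σ over the event: 1·1/8 + 4·1/8 + 7·1/8 + 8·1/8 = 5/2.
E[R | R ∈ {1, 4, 7, 8}] = (5/2) / (1/2) = 5.

5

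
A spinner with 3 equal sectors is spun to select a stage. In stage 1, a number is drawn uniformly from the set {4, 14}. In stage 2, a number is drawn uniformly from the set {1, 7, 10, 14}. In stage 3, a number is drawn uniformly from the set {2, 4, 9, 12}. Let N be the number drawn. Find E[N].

E[N | stage 1] = (4+14)/2 = 9.
E[N | stage 2] = (1+7+10+14)/4 = 8.
E[N | stage 3] = (2+4+9+12)/4 = 27/4.
By the law of total expectation,
E[N] = (1/3)·(9) + (1/3)·(8) + (1/3)·(27/4) = 95/12.

95/12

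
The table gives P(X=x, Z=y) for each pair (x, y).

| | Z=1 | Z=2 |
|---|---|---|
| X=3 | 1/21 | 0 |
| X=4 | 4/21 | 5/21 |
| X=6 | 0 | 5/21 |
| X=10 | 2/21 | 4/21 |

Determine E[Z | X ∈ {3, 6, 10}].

7/4

P(X ∈ {3, 6, 10}) = 4/7.
Σ Z·P over the event = 1·(1/21) + 2·(5/21) + 1·(2/21) + 2·(4/21) = 1.
E[Z | X ∈ {3, 6, 10}] = (1) / (4/7) = 7/4.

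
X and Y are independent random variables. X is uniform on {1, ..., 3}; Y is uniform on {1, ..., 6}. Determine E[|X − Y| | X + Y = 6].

Outcomes with X + Y = 6: (1,5), (2,4), (3,3), each with probability 1/18.
E[|X − Y| | X + Y = 6] = (4 + 2 + 0) / 3 = 2.

2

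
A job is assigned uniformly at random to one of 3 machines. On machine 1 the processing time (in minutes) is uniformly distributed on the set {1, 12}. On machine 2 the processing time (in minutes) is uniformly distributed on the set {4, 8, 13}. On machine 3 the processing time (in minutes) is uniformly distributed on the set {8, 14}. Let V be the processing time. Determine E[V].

E[V | machine 1] = (1+12)/2 = 13/2.
E[V | machine 2] = (4+8+13)/3 = 25/3.
E[V | machine 3] = (8+14)/2 = 11.
E[V] = (1/3)·(13/2) + (1/3)·(25/3) + (1/3)·(11) = 155/18.

155/18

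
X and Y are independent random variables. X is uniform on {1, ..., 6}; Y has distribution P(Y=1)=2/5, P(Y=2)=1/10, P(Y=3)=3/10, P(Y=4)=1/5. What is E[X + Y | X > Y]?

P(X > Y) = 37/60.
Summing (X+Y)·P(x,y) over outcomes with X > Y gives 59/15.
E[X + Y | X > Y] = (59/15) / (37/60) = 236/37.

236/37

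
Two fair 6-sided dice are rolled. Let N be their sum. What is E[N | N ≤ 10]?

P(N ≤ 10) = 11/12.
E[N | N ≤ 10] = (109/18) / (11/12) = 218/33.

218/33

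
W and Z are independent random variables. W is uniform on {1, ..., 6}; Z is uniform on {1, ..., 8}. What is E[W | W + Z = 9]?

7/2

Outcomes with W + Z = 9: (1,8), (2,7), (3,6), (4,5), (5,4), (6,3), each with probability 1/48.
E[W | W + Z = 9] = (1 + 2 + 3 + 4 + 5 + 6) / 6 = 7/2.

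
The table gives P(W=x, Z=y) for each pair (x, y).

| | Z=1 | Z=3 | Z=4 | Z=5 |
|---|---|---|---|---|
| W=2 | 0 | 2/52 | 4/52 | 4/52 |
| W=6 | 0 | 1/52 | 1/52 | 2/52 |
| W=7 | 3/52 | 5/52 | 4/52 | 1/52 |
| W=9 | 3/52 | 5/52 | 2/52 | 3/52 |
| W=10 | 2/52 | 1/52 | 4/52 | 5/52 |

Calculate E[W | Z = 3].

50/7

P(Z = 3) = 7/26.
Σ W·P over the event = 2·(2/52) + 6·(1/52) + 7·(5/52) + 9·(5/52) + 10·(1/52) = 25/13.
E[W | Z = 3] = (25/13) / (7/26) = 50/7.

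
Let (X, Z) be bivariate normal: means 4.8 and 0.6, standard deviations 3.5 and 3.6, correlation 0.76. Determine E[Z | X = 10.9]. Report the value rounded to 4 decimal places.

For a bivariate normal, E[Z | X=x] = μ_Z + ρ·(σ_Z/σ_X)·(x − μ_X).
E[Z | X=10.9] = 0.6 + (0.76)·(3.6/3.5)·(10.9 − (4.8)) = 0.6 + (0.781714)·(6.1) = 5.3685.

5.3685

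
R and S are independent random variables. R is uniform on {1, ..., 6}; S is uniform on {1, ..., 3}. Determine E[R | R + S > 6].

16/3

Outcomes with R + S > 6: (4,3), (5,2), (5,3), (6,1), (6,2), (6,3), each with probability 1/18.
E[R | R + S > 6] = (4 + 5 + 5 + 6 + 6 + 6) / 6 = 16/3.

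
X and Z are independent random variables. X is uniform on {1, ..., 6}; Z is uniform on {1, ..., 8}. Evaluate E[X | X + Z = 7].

7/2

Outcomes with X + Z = 7: (1,6), (2,5), (3,4), (4,3), (5,2), (6,1), each with probability 1/48.
E[X | X + Z = 7] = (1 + 2 + 3 + 4 + 5 + 6) / 6 = 7/2.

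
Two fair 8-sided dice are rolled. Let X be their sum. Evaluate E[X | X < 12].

P(X < 12) = 49/64.
E[X | X < 12] = (47/8) / (49/64) = 376/49.

376/49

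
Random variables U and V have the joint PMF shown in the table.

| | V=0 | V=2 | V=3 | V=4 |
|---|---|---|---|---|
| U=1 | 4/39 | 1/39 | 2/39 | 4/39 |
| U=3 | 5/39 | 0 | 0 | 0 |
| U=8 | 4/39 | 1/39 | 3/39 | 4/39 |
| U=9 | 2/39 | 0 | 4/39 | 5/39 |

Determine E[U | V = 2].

P(V = 2) = 2/39.
Summing U·P(U=x,V=y) over the conditioning event gives 3/13.
E[U | V = 2] = (3/13) / (2/39) = 9/2.

9/2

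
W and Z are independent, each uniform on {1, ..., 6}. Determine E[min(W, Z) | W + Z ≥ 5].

P(W + Z ≥ 5) = 5/6.
Summing min(W,Z)·P(x,y) over outcomes with W + Z ≥ 5 gives 7/3.
E[min(W, Z) | W + Z ≥ 5] = (7/3) / (5/6) = 14/5.

14/5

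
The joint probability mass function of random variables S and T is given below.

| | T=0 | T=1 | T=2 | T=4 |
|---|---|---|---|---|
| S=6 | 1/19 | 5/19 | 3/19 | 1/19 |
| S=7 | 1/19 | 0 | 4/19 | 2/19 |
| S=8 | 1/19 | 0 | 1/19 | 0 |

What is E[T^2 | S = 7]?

48/7

P(S = 7) = 7/19.
Σ T^2·P over the event = 0·(1/19) + 4·(4/19) + 16·(2/19) = 48/19.
E[T^2 | S = 7] = (48/19) / (7/19) = 48/7.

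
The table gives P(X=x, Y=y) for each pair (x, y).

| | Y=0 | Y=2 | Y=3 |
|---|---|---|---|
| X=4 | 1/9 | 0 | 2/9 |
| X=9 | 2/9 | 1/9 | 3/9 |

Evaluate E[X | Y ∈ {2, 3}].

22/3

P(Y ∈ {2, 3}) = 2/3.
Σ X·P over the event = 4·(2/9) + 9·(1/9) + 9·(3/9) = 44/9.
E[X | Y ∈ {2, 3}] = (44/9) / (2/3) = 22/3.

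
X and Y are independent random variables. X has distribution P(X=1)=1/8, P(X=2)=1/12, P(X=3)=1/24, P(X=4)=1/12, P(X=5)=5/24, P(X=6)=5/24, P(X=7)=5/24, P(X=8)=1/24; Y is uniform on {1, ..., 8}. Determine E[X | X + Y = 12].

53/9

P(X + Y = 12) = 3/32.
Summing X·P(x,y) over outcomes with X + Y = 12 gives 53/96.
E[X | X + Y = 12] = (53/96) / (3/32) = 53/9.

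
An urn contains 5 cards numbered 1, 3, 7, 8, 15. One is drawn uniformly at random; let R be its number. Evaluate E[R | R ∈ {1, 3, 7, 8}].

19/4

P(R ∈ {1, 3, 7, 8}) = 4/5.
Σ over the event: 1·1/5 + 3·1/5 + 7·1/5 + 8·1/5 = 19/5.
E[R | R ∈ {1, 3, 7, 8}] = (19/5) / (4/5) = 19/4.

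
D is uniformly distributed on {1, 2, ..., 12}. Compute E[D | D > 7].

10

Given D > 7, D is equally likely to be any of {8, 9, 10, 11, 12}.
E[D | D > 7] = (8 + 9 + 10 + 11 + 12) / 5 = 10.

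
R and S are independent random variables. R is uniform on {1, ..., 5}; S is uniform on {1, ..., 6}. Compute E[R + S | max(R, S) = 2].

10/3

Outcomes with max(R, S) = 2: (1,2), (2,1), (2,2), each with probability 1/30.
E[R + S | max(R, S) = 2] = (3 + 3 + 4) / 3 = 10/3.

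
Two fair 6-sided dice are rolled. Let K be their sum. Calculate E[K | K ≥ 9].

10

P(K ≥ 9) = 5/18.
Σ over the event: 9·1/9 + 10·1/12 + 11·1/18 + 12·1/36 = 25/9.
E[K | K ≥ 9] = (25/9) / (5/18) = 10.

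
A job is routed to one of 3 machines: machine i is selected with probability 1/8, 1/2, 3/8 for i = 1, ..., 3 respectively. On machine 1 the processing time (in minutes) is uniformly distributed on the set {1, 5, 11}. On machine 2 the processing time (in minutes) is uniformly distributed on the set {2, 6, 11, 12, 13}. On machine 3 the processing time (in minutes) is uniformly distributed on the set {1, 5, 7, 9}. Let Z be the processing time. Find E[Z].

1721/240

E[Z | machine 1] = (1+5+11)/3 = 17/3.
E[Z | machine 2] = (2+6+11+12+13)/5 = 44/5.
E[Z | machine 3] = (1+5+7+9)/4 = 11/2.
By the law of total expectation,
E[Z] = (1/8)·(17/3) + (1/2)·(44/5) + (3/8)·(11/2) = 1721/240.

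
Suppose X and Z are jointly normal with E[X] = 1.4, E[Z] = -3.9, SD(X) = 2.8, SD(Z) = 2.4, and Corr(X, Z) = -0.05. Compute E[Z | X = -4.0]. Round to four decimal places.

E[Z | X=x] = μ_Z + ρ(σ_Z/σ_X)(x − μ_X) for jointly normal variables.
E[Z | X=-4.0] = -3.9 + (-0.05)·(2.4/2.8)·(-4.0 − (1.4)) = -3.9 + (-0.042857)·(-5.4) = -3.6686.

-3.6686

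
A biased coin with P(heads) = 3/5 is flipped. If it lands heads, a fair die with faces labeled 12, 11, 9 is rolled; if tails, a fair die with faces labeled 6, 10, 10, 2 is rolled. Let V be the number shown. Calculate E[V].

46/5

E[V | heads] = (12+11+9)/3 = 32/3.
E[V | tails] = (6+10+10+2)/4 = 7.
E[V] = (3/5)·(32/3) + (2/5)·(7) = 46/5.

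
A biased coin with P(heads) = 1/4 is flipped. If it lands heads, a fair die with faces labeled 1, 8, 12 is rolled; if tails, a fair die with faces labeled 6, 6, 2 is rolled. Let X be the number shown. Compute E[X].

E[X | heads] = (1+8+12)/3 = 7.
E[X | tails] = (6+6+2)/3 = 14/3.
By the law of total expectation,
E[X] = (1/4)·(7) + (3/4)·(14/3) = 21/4.

21/4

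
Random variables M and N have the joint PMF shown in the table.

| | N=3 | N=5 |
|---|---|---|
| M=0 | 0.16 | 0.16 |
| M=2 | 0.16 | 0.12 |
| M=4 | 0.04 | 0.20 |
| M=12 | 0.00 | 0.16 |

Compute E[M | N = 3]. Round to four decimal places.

1.3333

P(N = 3) = 0.36.
Summing M·P(M=x,N=y) over the conditioning event gives 0.48.
E[M | N = 3] = (0.48) / (0.36) = 1.3333.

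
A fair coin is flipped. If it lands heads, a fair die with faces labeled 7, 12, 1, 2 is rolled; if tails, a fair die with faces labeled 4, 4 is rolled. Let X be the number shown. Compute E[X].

19/4

E[X | heads] = (7+12+1+2)/4 = 11/2.
E[X | tails] = (4+4)/2 = 4.
By the law of total expectation,
E[X] = (1/2)·(11/2) + (1/2)·(4) = 19/4.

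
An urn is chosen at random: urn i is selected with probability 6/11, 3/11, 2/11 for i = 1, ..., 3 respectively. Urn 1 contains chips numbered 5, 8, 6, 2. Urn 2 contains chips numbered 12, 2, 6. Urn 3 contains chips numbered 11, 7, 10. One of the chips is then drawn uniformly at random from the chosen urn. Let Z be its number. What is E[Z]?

421/66

E[Z | urn 1] = (5+8+6+2)/4 = 21/4.
E[Z | urn 2] = (12+2+6)/3 = 20/3.
E[Z | urn 3] = (11+7+10)/3 = 28/3.
By the law of total expectation,
E[Z] = (6/11)·(21/4) + (3/11)·(20/3) + (2/11)·(28/3) = 421/66.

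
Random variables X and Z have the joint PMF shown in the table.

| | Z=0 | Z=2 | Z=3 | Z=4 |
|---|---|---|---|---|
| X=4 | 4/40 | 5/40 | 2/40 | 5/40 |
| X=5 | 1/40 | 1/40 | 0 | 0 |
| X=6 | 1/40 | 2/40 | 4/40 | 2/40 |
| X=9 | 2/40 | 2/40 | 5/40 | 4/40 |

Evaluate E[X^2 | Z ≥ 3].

P(Z ≥ 3) = 11/20.
Summing X^2·P(X=x,Z=y) over the conditioning event gives 1057/40.
E[X^2 | Z ≥ 3] = (1057/40) / (11/20) = 1057/22.

1057/22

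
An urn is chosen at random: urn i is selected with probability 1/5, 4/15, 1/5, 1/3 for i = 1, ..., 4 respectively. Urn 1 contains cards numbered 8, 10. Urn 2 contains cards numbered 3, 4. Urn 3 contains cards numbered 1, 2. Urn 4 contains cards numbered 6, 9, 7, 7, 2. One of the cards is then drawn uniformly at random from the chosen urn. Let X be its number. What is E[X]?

51/10

E[X | urn 1] = (8+10)/2 = 9.
E[X | urn 2] = (3+4)/2 = 7/2.
E[X | urn 3] = (1+2)/2 = 3/2.
E[X | urn 4] = (6+9+7+7+2)/5 = 31/5.
By the law of total expectation,
E[X] = (1/5)·(9) + (4/15)·(7/2) + (1/5)·(3/2) + (1/3)·(31/5) = 51/10.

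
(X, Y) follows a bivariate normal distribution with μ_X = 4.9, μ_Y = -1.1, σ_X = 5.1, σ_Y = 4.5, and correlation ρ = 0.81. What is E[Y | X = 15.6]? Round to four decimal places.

6.5474

For a bivariate normal, E[Y | X=x] = μ_Y + ρ·(σ_Y/σ_X)·(x − μ_X).
E[Y | X=15.6] = -1.1 + (0.81)·(4.5/5.1)·(15.6 − (4.9)) = -1.1 + (0.71471)·(10.7) = 6.5474.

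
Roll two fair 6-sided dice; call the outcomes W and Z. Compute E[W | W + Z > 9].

16/3

Outcomes with W + Z > 9: (4,6), (5,5), (5,6), (6,4), (6,5), (6,6), each with probability 1/36.
E[W | W + Z > 9] = (4 + 5 + 5 + 6 + 6 + 6) / 6 = 16/3.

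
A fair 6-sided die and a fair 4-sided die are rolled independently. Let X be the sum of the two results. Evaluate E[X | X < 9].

P(X < 9) = 7/8.
Σ over the event: 2·1/24 + 3·1/12 + 4·1/8 + 5·1/6 + 6·1/6 + 7·1/6 + 8·1/8 = 29/6.
E[X | X < 9] = (29/6) / (7/8) = 116/21.

116/21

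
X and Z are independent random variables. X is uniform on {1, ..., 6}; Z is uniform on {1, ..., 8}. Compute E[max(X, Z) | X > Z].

14/3

P(X > Z) = 5/16.
Summing max(X,Z)·P(x,y) over outcomes with X > Z gives 35/24.
E[max(X, Z) | X > Z] = (35/24) / (5/16) = 14/3.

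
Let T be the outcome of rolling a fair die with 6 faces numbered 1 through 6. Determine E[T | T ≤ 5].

Given T ≤ 5, T is equally likely to be any of {1, 2, 3, 4, 5}.
E[T | T ≤ 5] = (1 + 2 + 3 + 4 + 5) / 5 = 3.

3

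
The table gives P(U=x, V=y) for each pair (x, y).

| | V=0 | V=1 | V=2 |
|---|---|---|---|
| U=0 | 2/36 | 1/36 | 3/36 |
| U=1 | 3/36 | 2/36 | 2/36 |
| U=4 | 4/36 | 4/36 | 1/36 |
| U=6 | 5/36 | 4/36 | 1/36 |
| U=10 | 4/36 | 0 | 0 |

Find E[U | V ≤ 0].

89/18

P(V ≤ 0) = 1/2.
Σ U·P over the event = 0·(2/36) + 1·(3/36) + 4·(4/36) + 6·(5/36) + 10·(4/36) = 89/36.
E[U | V ≤ 0] = (89/36) / (1/2) = 89/18.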